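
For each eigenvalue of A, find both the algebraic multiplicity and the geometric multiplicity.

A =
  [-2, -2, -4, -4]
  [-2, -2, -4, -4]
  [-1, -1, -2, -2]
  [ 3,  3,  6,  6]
λ = 0: alg = 4, geom = 3

Step 1 — factor the characteristic polynomial to read off the algebraic multiplicities:
  χ_A(x) = x^4

Step 2 — compute geometric multiplicities via the rank-nullity identity g(λ) = n − rank(A − λI):
  rank(A − (0)·I) = 1, so dim ker(A − (0)·I) = n − 1 = 3

Summary:
  λ = 0: algebraic multiplicity = 4, geometric multiplicity = 3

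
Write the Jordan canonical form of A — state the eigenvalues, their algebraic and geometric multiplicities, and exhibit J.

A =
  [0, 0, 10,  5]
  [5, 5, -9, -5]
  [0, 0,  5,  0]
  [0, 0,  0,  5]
J_1(0) ⊕ J_2(5) ⊕ J_1(5)

The characteristic polynomial is
  det(x·I − A) = x^4 - 15*x^3 + 75*x^2 - 125*x = x*(x - 5)^3

Eigenvalues and multiplicities (the geometric multiplicity of λ is n − rank(A − λI), which equals the number of Jordan blocks for λ):
  λ = 0: algebraic multiplicity = 1, geometric multiplicity = 1
  λ = 5: algebraic multiplicity = 3, geometric multiplicity = 2

Determining the block sizes for each eigenvalue:
  λ = 0: one block (gm = 1), so the single block has size am = 1 → block sizes [1]
  λ = 5: 2 blocks summing to 3 forces exactly one block of size 2 and the rest size 1 → block sizes [2, 1]

Assembling the blocks gives a Jordan form
J =
  [0, 0, 0, 0]
  [0, 5, 1, 0]
  [0, 0, 5, 0]
  [0, 0, 0, 5]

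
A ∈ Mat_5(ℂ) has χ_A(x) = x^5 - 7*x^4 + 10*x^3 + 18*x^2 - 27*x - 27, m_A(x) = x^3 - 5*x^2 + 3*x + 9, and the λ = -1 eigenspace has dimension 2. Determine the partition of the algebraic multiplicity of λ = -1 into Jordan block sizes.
Block sizes for λ = -1: [1, 1]

Step 1 — from the characteristic polynomial, algebraic multiplicity of λ = -1 is 2. From dim ker(A − (-1)·I) = 2, there are exactly 2 Jordan blocks for λ = -1.
Step 2 — from the minimal polynomial, the factor (x + 1) tells us the largest block for λ = -1 has size 1.
Step 3 — with total size 2, 2 blocks, and largest block 1, the block sizes (in nonincreasing order) are [1, 1].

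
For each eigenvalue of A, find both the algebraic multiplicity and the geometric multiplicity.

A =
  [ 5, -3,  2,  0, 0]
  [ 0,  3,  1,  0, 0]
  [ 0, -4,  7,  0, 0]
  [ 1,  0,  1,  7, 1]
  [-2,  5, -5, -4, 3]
λ = 5: alg = 5, geom = 2

Step 1 — factor the characteristic polynomial to read off the algebraic multiplicities:
  χ_A(x) = (x - 5)^5

Step 2 — compute geometric multiplicities via the rank-nullity identity g(λ) = n − rank(A − λI):
  rank(A − (5)·I) = 3, so dim ker(A − (5)·I) = n − 3 = 2

Summary:
  λ = 5: algebraic multiplicity = 5, geometric multiplicity = 2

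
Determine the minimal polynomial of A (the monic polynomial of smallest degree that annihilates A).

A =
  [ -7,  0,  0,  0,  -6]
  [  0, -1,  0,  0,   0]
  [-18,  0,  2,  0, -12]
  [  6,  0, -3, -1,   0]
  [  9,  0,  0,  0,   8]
x^2 - x - 2

The characteristic polynomial is χ_A(x) = (x - 2)^2*(x + 1)^3, so the eigenvalues are known. The minimal polynomial is
  m_A(x) = Π_λ (x − λ)^{k_λ}
where k_λ is the size of the *largest* Jordan block for λ (equivalently, the smallest k with (A − λI)^k v = 0 for every generalised eigenvector v of λ).

  λ = -1: largest Jordan block has size 1, contributing (x + 1)
  λ = 2: largest Jordan block has size 1, contributing (x − 2)

So m_A(x) = (x - 2)*(x + 1) = x^2 - x - 2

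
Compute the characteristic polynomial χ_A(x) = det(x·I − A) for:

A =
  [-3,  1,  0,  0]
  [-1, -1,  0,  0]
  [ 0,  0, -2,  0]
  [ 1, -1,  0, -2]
x^4 + 8*x^3 + 24*x^2 + 32*x + 16

Expanding det(x·I − A) (e.g. by cofactor expansion or by noting that A is similar to its Jordan form J, which has the same characteristic polynomial as A) gives
  χ_A(x) = x^4 + 8*x^3 + 24*x^2 + 32*x + 16
which factors as (x + 2)^4. The eigenvalues (with algebraic multiplicities) are λ = -2 with multiplicity 4.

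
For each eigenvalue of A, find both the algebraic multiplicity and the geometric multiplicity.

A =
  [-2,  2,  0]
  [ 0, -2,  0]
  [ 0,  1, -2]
λ = -2: alg = 3, geom = 2

Step 1 — factor the characteristic polynomial to read off the algebraic multiplicities:
  χ_A(x) = (x + 2)^3

Step 2 — compute geometric multiplicities via the rank-nullity identity g(λ) = n − rank(A − λI):
  rank(A − (-2)·I) = 1, so dim ker(A − (-2)·I) = n − 1 = 2

Summary:
  λ = -2: algebraic multiplicity = 3, geometric multiplicity = 2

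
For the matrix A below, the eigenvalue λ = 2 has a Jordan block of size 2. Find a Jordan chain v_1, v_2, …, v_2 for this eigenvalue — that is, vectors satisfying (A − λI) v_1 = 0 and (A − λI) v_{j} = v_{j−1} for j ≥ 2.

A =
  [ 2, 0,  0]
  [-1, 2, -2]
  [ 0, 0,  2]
A Jordan chain for λ = 2 of length 2:
v_1 = (0, -1, 0)ᵀ
v_2 = (1, 0, 0)ᵀ

Let N = A − (2)·I. We want v_2 with N^2 v_2 = 0 but N^1 v_2 ≠ 0; then v_{j-1} := N · v_j for j = 2, …, 2.

Pick v_2 = (1, 0, 0)ᵀ.
Then v_1 = N · v_2 = (0, -1, 0)ᵀ.

Sanity check: (A − (2)·I) v_1 = (0, 0, 0)ᵀ = 0. ✓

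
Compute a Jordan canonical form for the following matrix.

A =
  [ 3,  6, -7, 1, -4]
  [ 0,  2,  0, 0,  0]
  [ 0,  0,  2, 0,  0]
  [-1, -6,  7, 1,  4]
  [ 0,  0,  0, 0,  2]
J_2(2) ⊕ J_1(2) ⊕ J_1(2) ⊕ J_1(2)

The characteristic polynomial is
  det(x·I − A) = x^5 - 10*x^4 + 40*x^3 - 80*x^2 + 80*x - 32 = (x - 2)^5

Eigenvalues and multiplicities (the geometric multiplicity of λ is n − rank(A − λI), which equals the number of Jordan blocks for λ):
  λ = 2: algebraic multiplicity = 5, geometric multiplicity = 4

Determining the block sizes for each eigenvalue:
  λ = 2: 4 blocks summing to 5 forces exactly one block of size 2 and the rest size 1 → block sizes [2, 1, 1, 1]

Assembling the blocks gives a Jordan form
J =
  [2, 1, 0, 0, 0]
  [0, 2, 0, 0, 0]
  [0, 0, 2, 0, 0]
  [0, 0, 0, 2, 0]
  [0, 0, 0, 0, 2]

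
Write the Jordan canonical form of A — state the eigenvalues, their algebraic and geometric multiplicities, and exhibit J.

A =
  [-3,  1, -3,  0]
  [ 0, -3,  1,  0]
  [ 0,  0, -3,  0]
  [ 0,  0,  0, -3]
J_3(-3) ⊕ J_1(-3)

The characteristic polynomial is
  det(x·I − A) = x^4 + 12*x^3 + 54*x^2 + 108*x + 81 = (x + 3)^4

Eigenvalues and multiplicities (the geometric multiplicity of λ is n − rank(A − λI), which equals the number of Jordan blocks for λ):
  λ = -3: algebraic multiplicity = 4, geometric multiplicity = 2

Determining the block sizes for each eigenvalue:
  λ = -3: with am = 4 and gm = 2, the partition is not yet determined (e.g. several partitions of 4 into 2 parts exist). Let N = A − (-3)·I. Computing rank(N^1) = 2, rank(N^2) = 1, rank(N^3) = 0; the number of blocks of size ≥ j is rank(N^{j−1}) − rank(N^j), giving [2, 1, 1]. So we have 1 block(s) of size 3, 1 block(s) of size 1 → block sizes [3, 1]

Assembling the blocks gives a Jordan form
J =
  [-3,  1,  0,  0]
  [ 0, -3,  1,  0]
  [ 0,  0, -3,  0]
  [ 0,  0,  0, -3]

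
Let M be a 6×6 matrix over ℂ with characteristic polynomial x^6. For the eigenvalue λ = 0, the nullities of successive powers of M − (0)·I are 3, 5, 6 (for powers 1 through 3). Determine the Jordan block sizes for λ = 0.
Block sizes for λ = 0: [3, 2, 1]

From the dimensions of kernels of powers, the number of Jordan blocks of size at least j is d_j − d_{j−1} where d_j = dim ker(N^j) (with d_0 = 0). Computing the differences gives [3, 2, 1].
The number of blocks of size exactly k is (#blocks of size ≥ k) − (#blocks of size ≥ k + 1), so the partition is: 1 block(s) of size 1, 1 block(s) of size 2, 1 block(s) of size 3.
In nonincreasing order the block sizes are [3, 2, 1].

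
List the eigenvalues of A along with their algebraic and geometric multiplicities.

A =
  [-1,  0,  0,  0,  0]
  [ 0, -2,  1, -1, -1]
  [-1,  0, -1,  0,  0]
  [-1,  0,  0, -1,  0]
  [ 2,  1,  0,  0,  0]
λ = -1: alg = 5, geom = 2

Step 1 — factor the characteristic polynomial to read off the algebraic multiplicities:
  χ_A(x) = (x + 1)^5

Step 2 — compute geometric multiplicities via the rank-nullity identity g(λ) = n − rank(A − λI):
  rank(A − (-1)·I) = 3, so dim ker(A − (-1)·I) = n − 3 = 2

Summary:
  λ = -1: algebraic multiplicity = 5, geometric multiplicity = 2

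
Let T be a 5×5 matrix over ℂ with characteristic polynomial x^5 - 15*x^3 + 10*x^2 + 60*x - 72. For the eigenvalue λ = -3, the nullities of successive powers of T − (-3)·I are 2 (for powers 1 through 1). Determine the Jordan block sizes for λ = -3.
Block sizes for λ = -3: [1, 1]

From the dimensions of kernels of powers, the number of Jordan blocks of size at least j is d_j − d_{j−1} where d_j = dim ker(N^j) (with d_0 = 0). Computing the differences gives [2].
The number of blocks of size exactly k is (#blocks of size ≥ k) − (#blocks of size ≥ k + 1), so the partition is: 2 block(s) of size 1.
In nonincreasing order the block sizes are [1, 1].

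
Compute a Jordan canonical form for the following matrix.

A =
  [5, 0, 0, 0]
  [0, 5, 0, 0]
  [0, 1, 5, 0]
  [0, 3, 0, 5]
J_2(5) ⊕ J_1(5) ⊕ J_1(5)

The characteristic polynomial is
  det(x·I − A) = x^4 - 20*x^3 + 150*x^2 - 500*x + 625 = (x - 5)^4

Eigenvalues and multiplicities (the geometric multiplicity of λ is n − rank(A − λI), which equals the number of Jordan blocks for λ):
  λ = 5: algebraic multiplicity = 4, geometric multiplicity = 3

Determining the block sizes for each eigenvalue:
  λ = 5: 3 blocks summing to 4 forces exactly one block of size 2 and the rest size 1 → block sizes [2, 1, 1]

Assembling the blocks gives a Jordan form
J =
  [5, 1, 0, 0]
  [0, 5, 0, 0]
  [0, 0, 5, 0]
  [0, 0, 0, 5]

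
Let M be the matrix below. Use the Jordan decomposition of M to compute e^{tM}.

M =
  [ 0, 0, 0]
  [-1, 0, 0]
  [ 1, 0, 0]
e^{tM} =
  [1, 0, 0]
  [-t, 1, 0]
  [t, 0, 1]

Strategy: write M = P · J · P⁻¹ where J is a Jordan canonical form, so e^{tM} = P · e^{tJ} · P⁻¹, and e^{tJ} can be computed block-by-block.

M has Jordan form
J =
  [0, 1, 0]
  [0, 0, 0]
  [0, 0, 0]
(up to reordering of blocks).

Per-block formulas:
  For a 2×2 Jordan block J_2(0): exp(t · J_2(0)) = e^(0t)·(I + t·N), where N is the 2×2 nilpotent shift.
  For a 1×1 block at λ = 0: exp(t · [0]) = [e^(0t)].

After assembling e^{tJ} and conjugating by P, we get:

e^{tM} =
  [1, 0, 0]
  [-t, 1, 0]
  [t, 0, 1]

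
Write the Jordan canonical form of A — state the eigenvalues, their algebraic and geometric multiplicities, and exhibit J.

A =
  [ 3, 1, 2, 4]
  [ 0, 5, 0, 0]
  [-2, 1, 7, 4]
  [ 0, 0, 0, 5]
J_2(5) ⊕ J_1(5) ⊕ J_1(5)

The characteristic polynomial is
  det(x·I − A) = x^4 - 20*x^3 + 150*x^2 - 500*x + 625 = (x - 5)^4

Eigenvalues and multiplicities (the geometric multiplicity of λ is n − rank(A − λI), which equals the number of Jordan blocks for λ):
  λ = 5: algebraic multiplicity = 4, geometric multiplicity = 3

Determining the block sizes for each eigenvalue:
  λ = 5: 3 blocks summing to 4 forces exactly one block of size 2 and the rest size 1 → block sizes [2, 1, 1]

Assembling the blocks gives a Jordan form
J =
  [5, 1, 0, 0]
  [0, 5, 0, 0]
  [0, 0, 5, 0]
  [0, 0, 0, 5]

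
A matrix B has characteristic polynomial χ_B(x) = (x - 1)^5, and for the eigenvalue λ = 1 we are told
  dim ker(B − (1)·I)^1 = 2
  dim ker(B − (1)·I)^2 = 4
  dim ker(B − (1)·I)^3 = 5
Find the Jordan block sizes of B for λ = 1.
Block sizes for λ = 1: [3, 2]

From the dimensions of kernels of powers, the number of Jordan blocks of size at least j is d_j − d_{j−1} where d_j = dim ker(N^j) (with d_0 = 0). Computing the differences gives [2, 2, 1].
The number of blocks of size exactly k is (#blocks of size ≥ k) − (#blocks of size ≥ k + 1), so the partition is: 1 block(s) of size 2, 1 block(s) of size 3.
In nonincreasing order the block sizes are [3, 2].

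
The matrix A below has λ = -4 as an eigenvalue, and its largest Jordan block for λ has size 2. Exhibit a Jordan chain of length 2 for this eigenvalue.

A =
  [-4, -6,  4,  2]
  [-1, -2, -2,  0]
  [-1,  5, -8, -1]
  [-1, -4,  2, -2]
A Jordan chain for λ = -4 of length 2:
v_1 = (0, -1, -1, -1)ᵀ
v_2 = (1, 0, 0, 0)ᵀ

Let N = A − (-4)·I. We want v_2 with N^2 v_2 = 0 but N^1 v_2 ≠ 0; then v_{j-1} := N · v_j for j = 2, …, 2.

Pick v_2 = (1, 0, 0, 0)ᵀ.
Then v_1 = N · v_2 = (0, -1, -1, -1)ᵀ.

Sanity check: (A − (-4)·I) v_1 = (0, 0, 0, 0)ᵀ = 0. ✓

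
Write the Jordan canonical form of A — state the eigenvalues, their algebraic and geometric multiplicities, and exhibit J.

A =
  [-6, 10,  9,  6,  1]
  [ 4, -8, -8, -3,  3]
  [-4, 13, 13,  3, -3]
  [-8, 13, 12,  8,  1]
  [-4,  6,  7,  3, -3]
J_3(-1) ⊕ J_1(2) ⊕ J_1(5)

The characteristic polynomial is
  det(x·I − A) = x^5 - 4*x^4 - 8*x^3 + 10*x^2 + 23*x + 10 = (x - 5)*(x - 2)*(x + 1)^3

Eigenvalues and multiplicities (the geometric multiplicity of λ is n − rank(A − λI), which equals the number of Jordan blocks for λ):
  λ = -1: algebraic multiplicity = 3, geometric multiplicity = 1
  λ = 2: algebraic multiplicity = 1, geometric multiplicity = 1
  λ = 5: algebraic multiplicity = 1, geometric multiplicity = 1

Determining the block sizes for each eigenvalue:
  λ = -1: one block (gm = 1), so the single block has size am = 3 → block sizes [3]
  λ = 2: one block (gm = 1), so the single block has size am = 1 → block sizes [1]
  λ = 5: one block (gm = 1), so the single block has size am = 1 → block sizes [1]

Assembling the blocks gives a Jordan form
J =
  [-1,  1,  0, 0, 0]
  [ 0, -1,  1, 0, 0]
  [ 0,  0, -1, 0, 0]
  [ 0,  0,  0, 2, 0]
  [ 0,  0,  0, 0, 5]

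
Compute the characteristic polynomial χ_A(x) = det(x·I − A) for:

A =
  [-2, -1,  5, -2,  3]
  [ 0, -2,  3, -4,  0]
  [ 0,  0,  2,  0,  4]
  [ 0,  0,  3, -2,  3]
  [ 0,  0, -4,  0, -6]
x^5 + 10*x^4 + 40*x^3 + 80*x^2 + 80*x + 32

Expanding det(x·I − A) (e.g. by cofactor expansion or by noting that A is similar to its Jordan form J, which has the same characteristic polynomial as A) gives
  χ_A(x) = x^5 + 10*x^4 + 40*x^3 + 80*x^2 + 80*x + 32
which factors as (x + 2)^5. The eigenvalues (with algebraic multiplicities) are λ = -2 with multiplicity 5.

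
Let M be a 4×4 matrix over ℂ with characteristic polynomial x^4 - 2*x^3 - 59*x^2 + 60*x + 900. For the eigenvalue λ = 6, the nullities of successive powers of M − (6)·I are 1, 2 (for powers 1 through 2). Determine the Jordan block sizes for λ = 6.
Block sizes for λ = 6: [2]

From the dimensions of kernels of powers, the number of Jordan blocks of size at least j is d_j − d_{j−1} where d_j = dim ker(N^j) (with d_0 = 0). Computing the differences gives [1, 1].
The number of blocks of size exactly k is (#blocks of size ≥ k) − (#blocks of size ≥ k + 1), so the partition is: 1 block(s) of size 2.
In nonincreasing order the block sizes are [2].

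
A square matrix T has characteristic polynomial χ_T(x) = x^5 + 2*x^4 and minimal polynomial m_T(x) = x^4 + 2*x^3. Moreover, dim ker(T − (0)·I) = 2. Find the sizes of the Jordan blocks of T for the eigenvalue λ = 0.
Block sizes for λ = 0: [3, 1]

Step 1 — from the characteristic polynomial, algebraic multiplicity of λ = 0 is 4. From dim ker(T − (0)·I) = 2, there are exactly 2 Jordan blocks for λ = 0.
Step 2 — from the minimal polynomial, the factor (x − 0)^3 tells us the largest block for λ = 0 has size 3.
Step 3 — with total size 4, 2 blocks, and largest block 3, the block sizes (in nonincreasing order) are [3, 1].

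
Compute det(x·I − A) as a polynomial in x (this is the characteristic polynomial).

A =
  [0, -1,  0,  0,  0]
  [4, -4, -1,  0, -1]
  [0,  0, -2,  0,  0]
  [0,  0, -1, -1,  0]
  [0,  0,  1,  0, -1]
x^5 + 8*x^4 + 25*x^3 + 38*x^2 + 28*x + 8

Expanding det(x·I − A) (e.g. by cofactor expansion or by noting that A is similar to its Jordan form J, which has the same characteristic polynomial as A) gives
  χ_A(x) = x^5 + 8*x^4 + 25*x^3 + 38*x^2 + 28*x + 8
which factors as (x + 1)^2*(x + 2)^3. The eigenvalues (with algebraic multiplicities) are λ = -2 with multiplicity 3, λ = -1 with multiplicity 2.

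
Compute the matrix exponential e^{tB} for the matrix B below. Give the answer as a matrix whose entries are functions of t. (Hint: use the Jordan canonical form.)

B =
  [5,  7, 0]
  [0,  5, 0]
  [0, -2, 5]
e^{tB} =
  [exp(5*t), 7*t*exp(5*t), 0]
  [0, exp(5*t), 0]
  [0, -2*t*exp(5*t), exp(5*t)]

Strategy: write B = P · J · P⁻¹ where J is a Jordan canonical form, so e^{tB} = P · e^{tJ} · P⁻¹, and e^{tJ} can be computed block-by-block.

B has Jordan form
J =
  [5, 1, 0]
  [0, 5, 0]
  [0, 0, 5]
(up to reordering of blocks).

Per-block formulas:
  For a 2×2 Jordan block J_2(5): exp(t · J_2(5)) = e^(5t)·(I + t·N), where N is the 2×2 nilpotent shift.
  For a 1×1 block at λ = 5: exp(t · [5]) = [e^(5t)].

After assembling e^{tJ} and conjugating by P, we get:

e^{tB} =
  [exp(5*t), 7*t*exp(5*t), 0]
  [0, exp(5*t), 0]
  [0, -2*t*exp(5*t), exp(5*t)]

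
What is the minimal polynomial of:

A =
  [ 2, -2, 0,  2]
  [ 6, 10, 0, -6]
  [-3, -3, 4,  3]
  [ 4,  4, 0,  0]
x^2 - 8*x + 16

The characteristic polynomial is χ_A(x) = (x - 4)^4, so the eigenvalues are known. The minimal polynomial is
  m_A(x) = Π_λ (x − λ)^{k_λ}
where k_λ is the size of the *largest* Jordan block for λ (equivalently, the smallest k with (A − λI)^k v = 0 for every generalised eigenvector v of λ).

  λ = 4: largest Jordan block has size 2, contributing (x − 4)^2

So m_A(x) = (x - 4)^2 = x^2 - 8*x + 16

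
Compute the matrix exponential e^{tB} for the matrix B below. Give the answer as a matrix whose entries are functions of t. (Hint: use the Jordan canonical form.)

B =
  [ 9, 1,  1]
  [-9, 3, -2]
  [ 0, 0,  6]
e^{tB} =
  [3*t*exp(6*t) + exp(6*t), t*exp(6*t), t^2*exp(6*t)/2 + t*exp(6*t)]
  [-9*t*exp(6*t), -3*t*exp(6*t) + exp(6*t), -3*t^2*exp(6*t)/2 - 2*t*exp(6*t)]
  [0, 0, exp(6*t)]

Strategy: write B = P · J · P⁻¹ where J is a Jordan canonical form, so e^{tB} = P · e^{tJ} · P⁻¹, and e^{tJ} can be computed block-by-block.

B has Jordan form
J =
  [6, 1, 0]
  [0, 6, 1]
  [0, 0, 6]
(up to reordering of blocks).

Per-block formulas:
  For a 3×3 Jordan block J_3(6): exp(t · J_3(6)) = e^(6t)·(I + t·N + (t^2/2)·N^2), where N is the 3×3 nilpotent shift.

After assembling e^{tJ} and conjugating by P, we get:

e^{tB} =
  [3*t*exp(6*t) + exp(6*t), t*exp(6*t), t^2*exp(6*t)/2 + t*exp(6*t)]
  [-9*t*exp(6*t), -3*t*exp(6*t) + exp(6*t), -3*t^2*exp(6*t)/2 - 2*t*exp(6*t)]
  [0, 0, exp(6*t)]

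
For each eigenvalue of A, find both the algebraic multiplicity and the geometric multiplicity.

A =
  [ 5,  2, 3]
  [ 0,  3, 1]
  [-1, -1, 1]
λ = 3: alg = 3, geom = 1

Step 1 — factor the characteristic polynomial to read off the algebraic multiplicities:
  χ_A(x) = (x - 3)^3

Step 2 — compute geometric multiplicities via the rank-nullity identity g(λ) = n − rank(A − λI):
  rank(A − (3)·I) = 2, so dim ker(A − (3)·I) = n − 2 = 1

Summary:
  λ = 3: algebraic multiplicity = 3, geometric multiplicity = 1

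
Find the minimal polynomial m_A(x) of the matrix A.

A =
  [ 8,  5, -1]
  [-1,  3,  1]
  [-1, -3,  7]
x^3 - 18*x^2 + 108*x - 216

The characteristic polynomial is χ_A(x) = (x - 6)^3, so the eigenvalues are known. The minimal polynomial is
  m_A(x) = Π_λ (x − λ)^{k_λ}
where k_λ is the size of the *largest* Jordan block for λ (equivalently, the smallest k with (A − λI)^k v = 0 for every generalised eigenvector v of λ).

  λ = 6: largest Jordan block has size 3, contributing (x − 6)^3

So m_A(x) = (x - 6)^3 = x^3 - 18*x^2 + 108*x - 216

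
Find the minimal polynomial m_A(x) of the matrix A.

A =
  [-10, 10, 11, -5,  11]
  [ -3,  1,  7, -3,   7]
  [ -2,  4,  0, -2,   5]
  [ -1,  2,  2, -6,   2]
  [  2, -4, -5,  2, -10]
x^3 + 15*x^2 + 75*x + 125

The characteristic polynomial is χ_A(x) = (x + 5)^5, so the eigenvalues are known. The minimal polynomial is
  m_A(x) = Π_λ (x − λ)^{k_λ}
where k_λ is the size of the *largest* Jordan block for λ (equivalently, the smallest k with (A − λI)^k v = 0 for every generalised eigenvector v of λ).

  λ = -5: largest Jordan block has size 3, contributing (x + 5)^3

So m_A(x) = (x + 5)^3 = x^3 + 15*x^2 + 75*x + 125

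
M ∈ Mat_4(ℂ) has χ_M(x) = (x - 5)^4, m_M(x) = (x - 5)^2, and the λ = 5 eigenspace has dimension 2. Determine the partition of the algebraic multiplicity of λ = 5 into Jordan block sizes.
Block sizes for λ = 5: [2, 2]

Step 1 — from the characteristic polynomial, algebraic multiplicity of λ = 5 is 4. From dim ker(M − (5)·I) = 2, there are exactly 2 Jordan blocks for λ = 5.
Step 2 — from the minimal polynomial, the factor (x − 5)^2 tells us the largest block for λ = 5 has size 2.
Step 3 — with total size 4, 2 blocks, and largest block 2, the block sizes (in nonincreasing order) are [2, 2].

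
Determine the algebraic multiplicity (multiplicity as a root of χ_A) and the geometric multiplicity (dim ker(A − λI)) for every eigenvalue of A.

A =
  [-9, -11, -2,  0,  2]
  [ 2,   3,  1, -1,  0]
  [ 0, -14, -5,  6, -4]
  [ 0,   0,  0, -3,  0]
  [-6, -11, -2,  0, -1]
λ = -3: alg = 5, geom = 3

Step 1 — factor the characteristic polynomial to read off the algebraic multiplicities:
  χ_A(x) = (x + 3)^5

Step 2 — compute geometric multiplicities via the rank-nullity identity g(λ) = n − rank(A − λI):
  rank(A − (-3)·I) = 2, so dim ker(A − (-3)·I) = n − 2 = 3

Summary:
  λ = -3: algebraic multiplicity = 5, geometric multiplicity = 3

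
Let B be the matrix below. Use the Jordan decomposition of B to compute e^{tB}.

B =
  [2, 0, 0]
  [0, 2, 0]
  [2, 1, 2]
e^{tB} =
  [exp(2*t), 0, 0]
  [0, exp(2*t), 0]
  [2*t*exp(2*t), t*exp(2*t), exp(2*t)]

Strategy: write B = P · J · P⁻¹ where J is a Jordan canonical form, so e^{tB} = P · e^{tJ} · P⁻¹, and e^{tJ} can be computed block-by-block.

B has Jordan form
J =
  [2, 1, 0]
  [0, 2, 0]
  [0, 0, 2]
(up to reordering of blocks).

Per-block formulas:
  For a 1×1 block at λ = 2: exp(t · [2]) = [e^(2t)].
  For a 2×2 Jordan block J_2(2): exp(t · J_2(2)) = e^(2t)·(I + t·N), where N is the 2×2 nilpotent shift.

After assembling e^{tJ} and conjugating by P, we get:

e^{tB} =
  [exp(2*t), 0, 0]
  [0, exp(2*t), 0]
  [2*t*exp(2*t), t*exp(2*t), exp(2*t)]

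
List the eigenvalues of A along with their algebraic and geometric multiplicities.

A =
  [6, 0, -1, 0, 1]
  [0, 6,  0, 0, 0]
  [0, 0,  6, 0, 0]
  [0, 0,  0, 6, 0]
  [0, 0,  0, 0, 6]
λ = 6: alg = 5, geom = 4

Step 1 — factor the characteristic polynomial to read off the algebraic multiplicities:
  χ_A(x) = (x - 6)^5

Step 2 — compute geometric multiplicities via the rank-nullity identity g(λ) = n − rank(A − λI):
  rank(A − (6)·I) = 1, so dim ker(A − (6)·I) = n − 1 = 4

Summary:
  λ = 6: algebraic multiplicity = 5, geometric multiplicity = 4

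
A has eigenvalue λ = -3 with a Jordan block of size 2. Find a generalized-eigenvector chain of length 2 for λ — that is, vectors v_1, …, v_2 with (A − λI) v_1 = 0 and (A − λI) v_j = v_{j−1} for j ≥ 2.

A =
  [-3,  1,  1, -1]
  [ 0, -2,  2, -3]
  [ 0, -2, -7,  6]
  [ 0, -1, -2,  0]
A Jordan chain for λ = -3 of length 2:
v_1 = (1, 1, -2, -1)ᵀ
v_2 = (0, 1, 0, 0)ᵀ

Let N = A − (-3)·I. We want v_2 with N^2 v_2 = 0 but N^1 v_2 ≠ 0; then v_{j-1} := N · v_j for j = 2, …, 2.

Pick v_2 = (0, 1, 0, 0)ᵀ.
Then v_1 = N · v_2 = (1, 1, -2, -1)ᵀ.

Sanity check: (A − (-3)·I) v_1 = (0, 0, 0, 0)ᵀ = 0. ✓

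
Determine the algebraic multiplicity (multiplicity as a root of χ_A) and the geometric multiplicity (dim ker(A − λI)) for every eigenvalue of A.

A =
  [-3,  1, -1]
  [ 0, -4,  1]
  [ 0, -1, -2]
λ = -3: alg = 3, geom = 2

Step 1 — factor the characteristic polynomial to read off the algebraic multiplicities:
  χ_A(x) = (x + 3)^3

Step 2 — compute geometric multiplicities via the rank-nullity identity g(λ) = n − rank(A − λI):
  rank(A − (-3)·I) = 1, so dim ker(A − (-3)·I) = n − 1 = 2

Summary:
  λ = -3: algebraic multiplicity = 3, geometric multiplicity = 2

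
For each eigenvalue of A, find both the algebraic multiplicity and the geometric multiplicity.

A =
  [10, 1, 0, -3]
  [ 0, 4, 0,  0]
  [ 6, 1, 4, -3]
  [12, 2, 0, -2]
λ = 4: alg = 4, geom = 3

Step 1 — factor the characteristic polynomial to read off the algebraic multiplicities:
  χ_A(x) = (x - 4)^4

Step 2 — compute geometric multiplicities via the rank-nullity identity g(λ) = n − rank(A − λI):
  rank(A − (4)·I) = 1, so dim ker(A − (4)·I) = n − 1 = 3

Summary:
  λ = 4: algebraic multiplicity = 4, geometric multiplicity = 3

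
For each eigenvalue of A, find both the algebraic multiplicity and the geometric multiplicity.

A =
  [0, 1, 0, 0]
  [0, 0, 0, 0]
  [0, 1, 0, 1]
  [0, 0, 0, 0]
λ = 0: alg = 4, geom = 2

Step 1 — factor the characteristic polynomial to read off the algebraic multiplicities:
  χ_A(x) = x^4

Step 2 — compute geometric multiplicities via the rank-nullity identity g(λ) = n − rank(A − λI):
  rank(A − (0)·I) = 2, so dim ker(A − (0)·I) = n − 2 = 2

Summary:
  λ = 0: algebraic multiplicity = 4, geometric multiplicity = 2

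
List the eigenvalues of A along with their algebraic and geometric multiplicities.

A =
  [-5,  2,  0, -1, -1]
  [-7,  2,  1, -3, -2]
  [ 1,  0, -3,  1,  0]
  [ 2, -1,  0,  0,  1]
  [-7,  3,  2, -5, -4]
λ = -2: alg = 5, geom = 2

Step 1 — factor the characteristic polynomial to read off the algebraic multiplicities:
  χ_A(x) = (x + 2)^5

Step 2 — compute geometric multiplicities via the rank-nullity identity g(λ) = n − rank(A − λI):
  rank(A − (-2)·I) = 3, so dim ker(A − (-2)·I) = n − 3 = 2

Summary:
  λ = -2: algebraic multiplicity = 5, geometric multiplicity = 2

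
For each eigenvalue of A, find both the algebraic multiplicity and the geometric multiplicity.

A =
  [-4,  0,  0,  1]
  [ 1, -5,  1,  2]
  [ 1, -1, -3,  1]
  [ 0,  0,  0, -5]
λ = -5: alg = 1, geom = 1; λ = -4: alg = 3, geom = 2

Step 1 — factor the characteristic polynomial to read off the algebraic multiplicities:
  χ_A(x) = (x + 4)^3*(x + 5)

Step 2 — compute geometric multiplicities via the rank-nullity identity g(λ) = n − rank(A − λI):
  rank(A − (-5)·I) = 3, so dim ker(A − (-5)·I) = n − 3 = 1
  rank(A − (-4)·I) = 2, so dim ker(A − (-4)·I) = n − 2 = 2

Summary:
  λ = -5: algebraic multiplicity = 1, geometric multiplicity = 1
  λ = -4: algebraic multiplicity = 3, geometric multiplicity = 2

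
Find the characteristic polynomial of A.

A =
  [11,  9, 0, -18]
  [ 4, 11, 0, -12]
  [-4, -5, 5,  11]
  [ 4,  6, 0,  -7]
x^4 - 20*x^3 + 150*x^2 - 500*x + 625

Expanding det(x·I − A) (e.g. by cofactor expansion or by noting that A is similar to its Jordan form J, which has the same characteristic polynomial as A) gives
  χ_A(x) = x^4 - 20*x^3 + 150*x^2 - 500*x + 625
which factors as (x - 5)^4. The eigenvalues (with algebraic multiplicities) are λ = 5 with multiplicity 4.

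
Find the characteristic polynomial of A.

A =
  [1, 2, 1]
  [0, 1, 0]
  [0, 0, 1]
x^3 - 3*x^2 + 3*x - 1

Expanding det(x·I − A) (e.g. by cofactor expansion or by noting that A is similar to its Jordan form J, which has the same characteristic polynomial as A) gives
  χ_A(x) = x^3 - 3*x^2 + 3*x - 1
which factors as (x - 1)^3. The eigenvalues (with algebraic multiplicities) are λ = 1 with multiplicity 3.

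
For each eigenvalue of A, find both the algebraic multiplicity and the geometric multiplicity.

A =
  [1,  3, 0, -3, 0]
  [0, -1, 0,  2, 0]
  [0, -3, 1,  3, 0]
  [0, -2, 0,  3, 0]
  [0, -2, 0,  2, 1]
λ = 1: alg = 5, geom = 4

Step 1 — factor the characteristic polynomial to read off the algebraic multiplicities:
  χ_A(x) = (x - 1)^5

Step 2 — compute geometric multiplicities via the rank-nullity identity g(λ) = n − rank(A − λI):
  rank(A − (1)·I) = 1, so dim ker(A − (1)·I) = n − 1 = 4

Summary:
  λ = 1: algebraic multiplicity = 5, geometric multiplicity = 4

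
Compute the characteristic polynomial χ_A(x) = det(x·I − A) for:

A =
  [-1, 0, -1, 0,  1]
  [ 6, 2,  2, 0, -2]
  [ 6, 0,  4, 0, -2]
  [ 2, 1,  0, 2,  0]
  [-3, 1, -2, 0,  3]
x^5 - 10*x^4 + 40*x^3 - 80*x^2 + 80*x - 32

Expanding det(x·I − A) (e.g. by cofactor expansion or by noting that A is similar to its Jordan form J, which has the same characteristic polynomial as A) gives
  χ_A(x) = x^5 - 10*x^4 + 40*x^3 - 80*x^2 + 80*x - 32
which factors as (x - 2)^5. The eigenvalues (with algebraic multiplicities) are λ = 2 with multiplicity 5.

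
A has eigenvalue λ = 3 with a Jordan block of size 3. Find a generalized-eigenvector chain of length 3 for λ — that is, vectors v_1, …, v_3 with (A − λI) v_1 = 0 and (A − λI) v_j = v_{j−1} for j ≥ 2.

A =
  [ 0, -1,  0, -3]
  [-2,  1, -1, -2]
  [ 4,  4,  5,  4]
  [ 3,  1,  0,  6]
A Jordan chain for λ = 3 of length 3:
v_1 = (2, 0, 0, -2)ᵀ
v_2 = (-3, -2, 4, 3)ᵀ
v_3 = (1, 0, 0, 0)ᵀ

Let N = A − (3)·I. We want v_3 with N^3 v_3 = 0 but N^2 v_3 ≠ 0; then v_{j-1} := N · v_j for j = 3, …, 2.

Pick v_3 = (1, 0, 0, 0)ᵀ.
Then v_2 = N · v_3 = (-3, -2, 4, 3)ᵀ.
Then v_1 = N · v_2 = (2, 0, 0, -2)ᵀ.

Sanity check: (A − (3)·I) v_1 = (0, 0, 0, 0)ᵀ = 0. ✓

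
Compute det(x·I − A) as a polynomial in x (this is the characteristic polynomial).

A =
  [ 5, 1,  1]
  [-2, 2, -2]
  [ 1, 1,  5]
x^3 - 12*x^2 + 48*x - 64

Expanding det(x·I − A) (e.g. by cofactor expansion or by noting that A is similar to its Jordan form J, which has the same characteristic polynomial as A) gives
  χ_A(x) = x^3 - 12*x^2 + 48*x - 64
which factors as (x - 4)^3. The eigenvalues (with algebraic multiplicities) are λ = 4 with multiplicity 3.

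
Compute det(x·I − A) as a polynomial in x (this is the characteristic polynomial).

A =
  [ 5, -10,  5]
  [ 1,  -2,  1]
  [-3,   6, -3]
x^3

Expanding det(x·I − A) (e.g. by cofactor expansion or by noting that A is similar to its Jordan form J, which has the same characteristic polynomial as A) gives
  χ_A(x) = x^3
which factors as x^3. The eigenvalues (with algebraic multiplicities) are λ = 0 with multiplicity 3.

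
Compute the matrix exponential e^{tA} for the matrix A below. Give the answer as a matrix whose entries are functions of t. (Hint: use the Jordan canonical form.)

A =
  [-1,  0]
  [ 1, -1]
e^{tA} =
  [exp(-t), 0]
  [t*exp(-t), exp(-t)]

Strategy: write A = P · J · P⁻¹ where J is a Jordan canonical form, so e^{tA} = P · e^{tJ} · P⁻¹, and e^{tJ} can be computed block-by-block.

A has Jordan form
J =
  [-1,  1]
  [ 0, -1]
(up to reordering of blocks).

Per-block formulas:
  For a 2×2 Jordan block J_2(-1): exp(t · J_2(-1)) = e^(-1t)·(I + t·N), where N is the 2×2 nilpotent shift.

After assembling e^{tJ} and conjugating by P, we get:

e^{tA} =
  [exp(-t), 0]
  [t*exp(-t), exp(-t)]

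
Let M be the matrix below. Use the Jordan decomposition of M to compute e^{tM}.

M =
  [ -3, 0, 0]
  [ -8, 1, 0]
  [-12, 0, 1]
e^{tM} =
  [exp(-3*t), 0, 0]
  [-2*exp(t) + 2*exp(-3*t), exp(t), 0]
  [-3*exp(t) + 3*exp(-3*t), 0, exp(t)]

Strategy: write M = P · J · P⁻¹ where J is a Jordan canonical form, so e^{tM} = P · e^{tJ} · P⁻¹, and e^{tJ} can be computed block-by-block.

M has Jordan form
J =
  [-3, 0, 0]
  [ 0, 1, 0]
  [ 0, 0, 1]
(up to reordering of blocks).

Per-block formulas:
  For a 1×1 block at λ = -3: exp(t · [-3]) = [e^(-3t)].
  For a 1×1 block at λ = 1: exp(t · [1]) = [e^(1t)].

After assembling e^{tJ} and conjugating by P, we get:

e^{tM} =
  [exp(-3*t), 0, 0]
  [-2*exp(t) + 2*exp(-3*t), exp(t), 0]
  [-3*exp(t) + 3*exp(-3*t), 0, exp(t)]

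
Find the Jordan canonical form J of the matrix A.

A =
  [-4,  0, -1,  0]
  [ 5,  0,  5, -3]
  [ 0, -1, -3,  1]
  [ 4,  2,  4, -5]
J_3(-3) ⊕ J_1(-3)

The characteristic polynomial is
  det(x·I − A) = x^4 + 12*x^3 + 54*x^2 + 108*x + 81 = (x + 3)^4

Eigenvalues and multiplicities (the geometric multiplicity of λ is n − rank(A − λI), which equals the number of Jordan blocks for λ):
  λ = -3: algebraic multiplicity = 4, geometric multiplicity = 2

Determining the block sizes for each eigenvalue:
  λ = -3: with am = 4 and gm = 2, the partition is not yet determined (e.g. several partitions of 4 into 2 parts exist). Let N = A − (-3)·I. Computing rank(N^1) = 2, rank(N^2) = 1, rank(N^3) = 0; the number of blocks of size ≥ j is rank(N^{j−1}) − rank(N^j), giving [2, 1, 1]. So we have 1 block(s) of size 3, 1 block(s) of size 1 → block sizes [3, 1]

Assembling the blocks gives a Jordan form
J =
  [-3,  1,  0,  0]
  [ 0, -3,  1,  0]
  [ 0,  0, -3,  0]
  [ 0,  0,  0, -3]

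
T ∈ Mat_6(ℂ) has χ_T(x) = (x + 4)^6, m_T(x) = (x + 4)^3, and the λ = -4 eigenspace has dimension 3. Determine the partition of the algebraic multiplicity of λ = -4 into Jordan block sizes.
Block sizes for λ = -4: [3, 2, 1]

Step 1 — from the characteristic polynomial, algebraic multiplicity of λ = -4 is 6. From dim ker(T − (-4)·I) = 3, there are exactly 3 Jordan blocks for λ = -4.
Step 2 — from the minimal polynomial, the factor (x + 4)^3 tells us the largest block for λ = -4 has size 3.
Step 3 — with total size 6, 3 blocks, and largest block 3, the block sizes (in nonincreasing order) are [3, 2, 1].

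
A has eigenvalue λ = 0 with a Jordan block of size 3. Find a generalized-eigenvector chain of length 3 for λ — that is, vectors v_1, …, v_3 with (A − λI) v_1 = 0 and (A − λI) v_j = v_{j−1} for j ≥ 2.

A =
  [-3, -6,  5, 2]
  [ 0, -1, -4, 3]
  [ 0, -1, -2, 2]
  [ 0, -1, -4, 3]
A Jordan chain for λ = 0 of length 3:
v_1 = (1, -2, -1, -2)ᵀ
v_2 = (0, 1, 1, 1)ᵀ
v_3 = (2, -1, 0, 0)ᵀ

Let N = A − (0)·I. We want v_3 with N^3 v_3 = 0 but N^2 v_3 ≠ 0; then v_{j-1} := N · v_j for j = 3, …, 2.

Pick v_3 = (2, -1, 0, 0)ᵀ.
Then v_2 = N · v_3 = (0, 1, 1, 1)ᵀ.
Then v_1 = N · v_2 = (1, -2, -1, -2)ᵀ.

Sanity check: (A − (0)·I) v_1 = (0, 0, 0, 0)ᵀ = 0. ✓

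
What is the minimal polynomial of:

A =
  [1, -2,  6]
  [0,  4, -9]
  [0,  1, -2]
x^2 - 2*x + 1

The characteristic polynomial is χ_A(x) = (x - 1)^3, so the eigenvalues are known. The minimal polynomial is
  m_A(x) = Π_λ (x − λ)^{k_λ}
where k_λ is the size of the *largest* Jordan block for λ (equivalently, the smallest k with (A − λI)^k v = 0 for every generalised eigenvector v of λ).

  λ = 1: largest Jordan block has size 2, contributing (x − 1)^2

So m_A(x) = (x - 1)^2 = x^2 - 2*x + 1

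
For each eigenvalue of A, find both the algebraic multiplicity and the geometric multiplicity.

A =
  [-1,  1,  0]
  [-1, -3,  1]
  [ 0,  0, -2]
λ = -2: alg = 3, geom = 1

Step 1 — factor the characteristic polynomial to read off the algebraic multiplicities:
  χ_A(x) = (x + 2)^3

Step 2 — compute geometric multiplicities via the rank-nullity identity g(λ) = n − rank(A − λI):
  rank(A − (-2)·I) = 2, so dim ker(A − (-2)·I) = n − 2 = 1

Summary:
  λ = -2: algebraic multiplicity = 3, geometric multiplicity = 1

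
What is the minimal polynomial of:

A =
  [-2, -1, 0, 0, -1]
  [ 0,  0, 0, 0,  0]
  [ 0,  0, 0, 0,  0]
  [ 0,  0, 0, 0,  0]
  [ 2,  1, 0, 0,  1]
x^2 + x

The characteristic polynomial is χ_A(x) = x^4*(x + 1), so the eigenvalues are known. The minimal polynomial is
  m_A(x) = Π_λ (x − λ)^{k_λ}
where k_λ is the size of the *largest* Jordan block for λ (equivalently, the smallest k with (A − λI)^k v = 0 for every generalised eigenvector v of λ).

  λ = -1: largest Jordan block has size 1, contributing (x + 1)
  λ = 0: largest Jordan block has size 1, contributing (x − 0)

So m_A(x) = x*(x + 1) = x^2 + x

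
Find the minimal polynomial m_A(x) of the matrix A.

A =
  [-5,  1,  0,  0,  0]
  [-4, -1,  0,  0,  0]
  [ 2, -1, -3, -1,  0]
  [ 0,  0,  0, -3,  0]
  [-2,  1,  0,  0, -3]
x^2 + 6*x + 9

The characteristic polynomial is χ_A(x) = (x + 3)^5, so the eigenvalues are known. The minimal polynomial is
  m_A(x) = Π_λ (x − λ)^{k_λ}
where k_λ is the size of the *largest* Jordan block for λ (equivalently, the smallest k with (A − λI)^k v = 0 for every generalised eigenvector v of λ).

  λ = -3: largest Jordan block has size 2, contributing (x + 3)^2

So m_A(x) = (x + 3)^2 = x^2 + 6*x + 9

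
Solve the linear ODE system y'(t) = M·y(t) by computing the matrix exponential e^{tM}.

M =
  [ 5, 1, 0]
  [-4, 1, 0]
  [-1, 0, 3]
e^{tM} =
  [2*t*exp(3*t) + exp(3*t), t*exp(3*t), 0]
  [-4*t*exp(3*t), -2*t*exp(3*t) + exp(3*t), 0]
  [-t^2*exp(3*t) - t*exp(3*t), -t^2*exp(3*t)/2, exp(3*t)]

Strategy: write M = P · J · P⁻¹ where J is a Jordan canonical form, so e^{tM} = P · e^{tJ} · P⁻¹, and e^{tJ} can be computed block-by-block.

M has Jordan form
J =
  [3, 1, 0]
  [0, 3, 1]
  [0, 0, 3]
(up to reordering of blocks).

Per-block formulas:
  For a 3×3 Jordan block J_3(3): exp(t · J_3(3)) = e^(3t)·(I + t·N + (t^2/2)·N^2), where N is the 3×3 nilpotent shift.

After assembling e^{tJ} and conjugating by P, we get:

e^{tM} =
  [2*t*exp(3*t) + exp(3*t), t*exp(3*t), 0]
  [-4*t*exp(3*t), -2*t*exp(3*t) + exp(3*t), 0]
  [-t^2*exp(3*t) - t*exp(3*t), -t^2*exp(3*t)/2, exp(3*t)]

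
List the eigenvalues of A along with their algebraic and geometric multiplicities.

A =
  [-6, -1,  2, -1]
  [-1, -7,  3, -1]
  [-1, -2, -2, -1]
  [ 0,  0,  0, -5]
λ = -5: alg = 4, geom = 2

Step 1 — factor the characteristic polynomial to read off the algebraic multiplicities:
  χ_A(x) = (x + 5)^4

Step 2 — compute geometric multiplicities via the rank-nullity identity g(λ) = n − rank(A − λI):
  rank(A − (-5)·I) = 2, so dim ker(A − (-5)·I) = n − 2 = 2

Summary:
  λ = -5: algebraic multiplicity = 4, geometric multiplicity = 2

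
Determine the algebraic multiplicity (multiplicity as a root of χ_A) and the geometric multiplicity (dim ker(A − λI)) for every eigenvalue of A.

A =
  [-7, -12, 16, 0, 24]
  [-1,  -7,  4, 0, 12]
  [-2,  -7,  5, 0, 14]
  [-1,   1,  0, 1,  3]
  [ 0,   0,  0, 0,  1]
λ = -3: alg = 3, geom = 1; λ = 1: alg = 2, geom = 1

Step 1 — factor the characteristic polynomial to read off the algebraic multiplicities:
  χ_A(x) = (x - 1)^2*(x + 3)^3

Step 2 — compute geometric multiplicities via the rank-nullity identity g(λ) = n − rank(A − λI):
  rank(A − (-3)·I) = 4, so dim ker(A − (-3)·I) = n − 4 = 1
  rank(A − (1)·I) = 4, so dim ker(A − (1)·I) = n − 4 = 1

Summary:
  λ = -3: algebraic multiplicity = 3, geometric multiplicity = 1
  λ = 1: algebraic multiplicity = 2, geometric multiplicity = 1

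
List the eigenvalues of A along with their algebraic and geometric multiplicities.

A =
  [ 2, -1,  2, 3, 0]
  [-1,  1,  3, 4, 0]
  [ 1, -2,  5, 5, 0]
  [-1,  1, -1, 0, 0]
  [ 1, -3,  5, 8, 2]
λ = 2: alg = 5, geom = 3

Step 1 — factor the characteristic polynomial to read off the algebraic multiplicities:
  χ_A(x) = (x - 2)^5

Step 2 — compute geometric multiplicities via the rank-nullity identity g(λ) = n − rank(A − λI):
  rank(A − (2)·I) = 2, so dim ker(A − (2)·I) = n − 2 = 3

Summary:
  λ = 2: algebraic multiplicity = 5, geometric multiplicity = 3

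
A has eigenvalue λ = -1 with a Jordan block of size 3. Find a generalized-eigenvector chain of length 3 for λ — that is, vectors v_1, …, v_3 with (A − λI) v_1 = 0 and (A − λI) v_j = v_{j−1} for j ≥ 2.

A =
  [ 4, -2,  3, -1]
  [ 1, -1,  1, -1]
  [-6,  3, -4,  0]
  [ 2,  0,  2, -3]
A Jordan chain for λ = -1 of length 3:
v_1 = (3, -3, -9, -6)ᵀ
v_2 = (5, 1, -6, 2)ᵀ
v_3 = (1, 0, 0, 0)ᵀ

Let N = A − (-1)·I. We want v_3 with N^3 v_3 = 0 but N^2 v_3 ≠ 0; then v_{j-1} := N · v_j for j = 3, …, 2.

Pick v_3 = (1, 0, 0, 0)ᵀ.
Then v_2 = N · v_3 = (5, 1, -6, 2)ᵀ.
Then v_1 = N · v_2 = (3, -3, -9, -6)ᵀ.

Sanity check: (A − (-1)·I) v_1 = (0, 0, 0, 0)ᵀ = 0. ✓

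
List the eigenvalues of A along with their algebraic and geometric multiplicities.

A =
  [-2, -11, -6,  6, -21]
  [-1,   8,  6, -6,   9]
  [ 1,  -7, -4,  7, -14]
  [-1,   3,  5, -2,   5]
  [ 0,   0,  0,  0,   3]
λ = -3: alg = 2, geom = 1; λ = 3: alg = 3, geom = 1

Step 1 — factor the characteristic polynomial to read off the algebraic multiplicities:
  χ_A(x) = (x - 3)^3*(x + 3)^2

Step 2 — compute geometric multiplicities via the rank-nullity identity g(λ) = n − rank(A − λI):
  rank(A − (-3)·I) = 4, so dim ker(A − (-3)·I) = n − 4 = 1
  rank(A − (3)·I) = 4, so dim ker(A − (3)·I) = n − 4 = 1

Summary:
  λ = -3: algebraic multiplicity = 2, geometric multiplicity = 1
  λ = 3: algebraic multiplicity = 3, geometric multiplicity = 1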